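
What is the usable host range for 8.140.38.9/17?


Network: 8.140.0.0
Broadcast: 8.140.127.255
First usable = network + 1
Last usable = broadcast - 1
Range: 8.140.0.1 to 8.140.127.254


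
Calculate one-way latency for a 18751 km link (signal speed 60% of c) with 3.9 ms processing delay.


Speed = 0.6 * 3e5 km/s = 180000 km/s
Propagation delay = 18751 / 180000 = 0.1042 s = 104.1722 ms
Processing delay = 3.9 ms
Total one-way latency = 108.0722 ms


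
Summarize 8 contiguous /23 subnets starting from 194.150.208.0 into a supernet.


Original prefix: /23
Number of subnets: 8 = 2^3
New prefix = 23 - 3 = 20
Supernet: 194.150.208.0/20


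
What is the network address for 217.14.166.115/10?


IP:   11011001.00001110.10100110.01110011
Mask: 11111111.11000000.00000000.00000000
AND operation:
Net:  11011001.00000000.00000000.00000000
Network: 217.0.0.0/10


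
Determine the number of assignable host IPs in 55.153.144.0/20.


Host bits = 32 - 20 = 12
Total addresses = 2^12 = 4096
Usable = total - 2 (network and broadcast)
Usable hosts: 4094


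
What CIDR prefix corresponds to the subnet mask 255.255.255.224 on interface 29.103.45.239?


Binary: 11111111.11111111.11111111.11100000
Count leading 1s
Prefix: /27


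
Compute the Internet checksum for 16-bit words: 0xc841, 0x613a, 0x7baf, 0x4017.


Sum all words (with carry folding):
+ 0xc841 = 0xc841
+ 0x613a = 0x297c
+ 0x7baf = 0xa52b
+ 0x4017 = 0xe542
One's complement: ~0xe542
Checksum = 0x1abd


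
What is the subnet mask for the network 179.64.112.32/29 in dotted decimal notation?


/29 means 29 network bits, 3 host bits
Binary: 11111111111111111111111111111000
Mask: 255.255.255.248


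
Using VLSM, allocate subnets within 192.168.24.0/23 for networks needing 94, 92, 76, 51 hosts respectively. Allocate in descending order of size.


94 hosts -> /25 (126 usable): 192.168.24.0/25
92 hosts -> /25 (126 usable): 192.168.24.128/25
76 hosts -> /25 (126 usable): 192.168.25.0/25
51 hosts -> /26 (62 usable): 192.168.25.128/26
Allocation: 192.168.24.0/25 (94 hosts, 126 usable); 192.168.24.128/25 (92 hosts, 126 usable); 192.168.25.0/25 (76 hosts, 126 usable); 192.168.25.128/26 (51 hosts, 62 usable)


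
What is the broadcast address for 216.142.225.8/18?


Network: 216.142.192.0/18
Host bits = 14
Set all host bits to 1:
Broadcast: 216.142.255.255


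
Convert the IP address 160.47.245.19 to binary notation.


160 = 10100000
47 = 00101111
245 = 11110101
19 = 00010011
Binary: 10100000.00101111.11110101.00010011


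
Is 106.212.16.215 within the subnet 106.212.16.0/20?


Subnet network: 106.212.16.0
Test IP AND mask: 106.212.16.0
Yes, 106.212.16.215 is in 106.212.16.0/20


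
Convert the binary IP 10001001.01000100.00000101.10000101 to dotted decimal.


10001001 = 137
01000100 = 68
00000101 = 5
10000101 = 133
IP: 137.68.5.133


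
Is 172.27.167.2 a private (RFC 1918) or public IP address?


RFC 1918 private ranges:
  10.0.0.0/8 (10.0.0.0 - 10.255.255.255)
  172.16.0.0/12 (172.16.0.0 - 172.31.255.255)
  192.168.0.0/16 (192.168.0.0 - 192.168.255.255)
Private (in 172.16.0.0/12)


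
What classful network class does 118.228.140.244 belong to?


First octet: 118
Binary: 01110110
0xxxxxxx -> Class A (1-126)
Class A, default mask 255.0.0.0 (/8)


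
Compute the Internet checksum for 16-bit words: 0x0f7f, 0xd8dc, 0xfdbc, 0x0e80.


Sum all words (with carry folding):
+ 0x0f7f = 0x0f7f
+ 0xd8dc = 0xe85b
+ 0xfdbc = 0xe618
+ 0x0e80 = 0xf498
One's complement: ~0xf498
Checksum = 0x0b67


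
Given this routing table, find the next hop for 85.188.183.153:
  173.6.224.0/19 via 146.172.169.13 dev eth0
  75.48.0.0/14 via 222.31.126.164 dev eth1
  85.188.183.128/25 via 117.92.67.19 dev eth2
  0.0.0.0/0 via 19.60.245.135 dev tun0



Longest prefix match for 85.188.183.153:
  /19 173.6.224.0: no
  /14 75.48.0.0: no
  /25 85.188.183.128: MATCH
  /0 0.0.0.0: MATCH
Selected: next-hop 117.92.67.19 via eth2 (matched /25)


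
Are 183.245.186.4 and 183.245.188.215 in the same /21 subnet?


Mask: 255.255.248.0
183.245.186.4 AND mask = 183.245.184.0
183.245.188.215 AND mask = 183.245.184.0
Yes, same subnet (183.245.184.0)


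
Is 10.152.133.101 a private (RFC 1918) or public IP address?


RFC 1918 private ranges:
  10.0.0.0/8 (10.0.0.0 - 10.255.255.255)
  172.16.0.0/12 (172.16.0.0 - 172.31.255.255)
  192.168.0.0/16 (192.168.0.0 - 192.168.255.255)
Private (in 10.0.0.0/8)


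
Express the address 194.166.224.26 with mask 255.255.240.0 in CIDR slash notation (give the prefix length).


Binary: 11111111.11111111.11110000.00000000
Count leading 1s
Prefix: /20


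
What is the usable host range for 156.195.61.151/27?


Network: 156.195.61.128
Broadcast: 156.195.61.159
First usable = network + 1
Last usable = broadcast - 1
Range: 156.195.61.129 to 156.195.61.158


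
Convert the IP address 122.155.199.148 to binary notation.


122 = 01111010
155 = 10011011
199 = 11000111
148 = 10010100
Binary: 01111010.10011011.11000111.10010100


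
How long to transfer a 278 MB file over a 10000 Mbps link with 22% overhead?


Effective throughput = 10000 * (1 - 22/100) = 7800 Mbps
File size in Mb = 278 * 8 = 2224 Mb
Time = 2224 / 7800
Time = 0.2851 seconds


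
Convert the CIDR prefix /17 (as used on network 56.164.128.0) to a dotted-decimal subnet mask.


/17 means 17 network bits, 15 host bits
Binary: 11111111111111111000000000000000
Mask: 255.255.128.0


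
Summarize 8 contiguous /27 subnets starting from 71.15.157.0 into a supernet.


Original prefix: /27
Number of subnets: 8 = 2^3
New prefix = 27 - 3 = 24
Supernet: 71.15.157.0/24


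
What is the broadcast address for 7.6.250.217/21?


Network: 7.6.248.0/21
Host bits = 11
Set all host bits to 1:
Broadcast: 7.6.255.255


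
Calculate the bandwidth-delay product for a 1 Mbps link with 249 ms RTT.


BDP = bandwidth * RTT
= 1 Mbps * 249 ms
= 1 * 1e6 * 249 / 1000 bits
= 249000 bits
= 31125 bytes
= 30.3955 KB
BDP = 249000 bits (31125 bytes)


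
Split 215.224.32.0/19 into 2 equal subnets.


New prefix = 19 + 1 = 20
Each subnet has 4096 addresses
  215.224.32.0/20
  215.224.48.0/20
Subnets: 215.224.32.0/20, 215.224.48.0/20


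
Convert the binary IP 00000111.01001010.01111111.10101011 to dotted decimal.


00000111 = 7
01001010 = 74
01111111 = 127
10101011 = 171
IP: 7.74.127.171


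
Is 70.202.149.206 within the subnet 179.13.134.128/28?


Subnet network: 179.13.134.128
Test IP AND mask: 70.202.149.192
No, 70.202.149.206 is not in 179.13.134.128/28


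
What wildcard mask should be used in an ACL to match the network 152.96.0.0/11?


Subnet mask: 255.224.0.0
Wildcard = 255.255.255.255 - subnet mask
255 - 255 = 0
255 - 224 = 31
255 - 0 = 255
255 - 0 = 255
Wildcard: 0.31.255.255


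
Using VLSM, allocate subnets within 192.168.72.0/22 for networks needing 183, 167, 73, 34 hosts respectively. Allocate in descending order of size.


183 hosts -> /24 (254 usable): 192.168.72.0/24
167 hosts -> /24 (254 usable): 192.168.73.0/24
73 hosts -> /25 (126 usable): 192.168.74.0/25
34 hosts -> /26 (62 usable): 192.168.74.128/26
Allocation: 192.168.72.0/24 (183 hosts, 254 usable); 192.168.73.0/24 (167 hosts, 254 usable); 192.168.74.0/25 (73 hosts, 126 usable); 192.168.74.128/26 (34 hosts, 62 usable)


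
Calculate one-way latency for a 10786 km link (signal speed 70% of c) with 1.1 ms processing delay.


Speed = 0.7 * 3e5 km/s = 210000 km/s
Propagation delay = 10786 / 210000 = 0.0514 s = 51.3619 ms
Processing delay = 1.1 ms
Total one-way latency = 52.4619 ms


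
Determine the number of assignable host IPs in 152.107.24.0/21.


Host bits = 32 - 21 = 11
Total addresses = 2^11 = 2048
Usable = total - 2 (network and broadcast)
Usable hosts: 2046


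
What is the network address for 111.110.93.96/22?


IP:   01101111.01101110.01011101.01100000
Mask: 11111111.11111111.11111100.00000000
AND operation:
Net:  01101111.01101110.01011100.00000000
Network: 111.110.92.0/22


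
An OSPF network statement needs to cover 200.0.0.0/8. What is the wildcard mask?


Subnet mask: 255.0.0.0
Wildcard = 255.255.255.255 - subnet mask
255 - 255 = 0
255 - 0 = 255
255 - 0 = 255
255 - 0 = 255
Wildcard: 0.255.255.255


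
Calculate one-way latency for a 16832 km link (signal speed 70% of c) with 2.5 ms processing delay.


Speed = 0.7 * 3e5 km/s = 210000 km/s
Propagation delay = 16832 / 210000 = 0.0802 s = 80.1524 ms
Processing delay = 2.5 ms
Total one-way latency = 82.6524 ms


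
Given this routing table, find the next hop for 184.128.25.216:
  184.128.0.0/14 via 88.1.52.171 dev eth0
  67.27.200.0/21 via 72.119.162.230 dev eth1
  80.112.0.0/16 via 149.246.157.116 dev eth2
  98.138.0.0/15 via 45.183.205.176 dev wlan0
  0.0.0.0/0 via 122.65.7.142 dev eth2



Longest prefix match for 184.128.25.216:
  /14 184.128.0.0: MATCH
  /21 67.27.200.0: no
  /16 80.112.0.0: no
  /15 98.138.0.0: no
  /0 0.0.0.0: MATCH
Selected: next-hop 88.1.52.171 via eth0 (matched /14)


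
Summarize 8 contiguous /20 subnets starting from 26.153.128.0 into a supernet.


Original prefix: /20
Number of subnets: 8 = 2^3
New prefix = 20 - 3 = 17
Supernet: 26.153.128.0/17


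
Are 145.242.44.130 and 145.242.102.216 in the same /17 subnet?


Mask: 255.255.128.0
145.242.44.130 AND mask = 145.242.0.0
145.242.102.216 AND mask = 145.242.0.0
Yes, same subnet (145.242.0.0)


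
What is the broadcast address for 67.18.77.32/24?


Network: 67.18.77.0/24
Host bits = 8
Set all host bits to 1:
Broadcast: 67.18.77.255


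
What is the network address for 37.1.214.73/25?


IP:   00100101.00000001.11010110.01001001
Mask: 11111111.11111111.11111111.10000000
AND operation:
Net:  00100101.00000001.11010110.00000000
Network: 37.1.214.0/25


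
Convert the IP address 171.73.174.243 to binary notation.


171 = 10101011
73 = 01001001
174 = 10101110
243 = 11110011
Binary: 10101011.01001001.10101110.11110011


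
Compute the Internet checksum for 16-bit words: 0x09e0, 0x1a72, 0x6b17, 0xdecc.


Sum all words (with carry folding):
+ 0x09e0 = 0x09e0
+ 0x1a72 = 0x2452
+ 0x6b17 = 0x8f69
+ 0xdecc = 0x6e36
One's complement: ~0x6e36
Checksum = 0x91c9


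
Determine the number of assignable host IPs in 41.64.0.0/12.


Host bits = 32 - 12 = 20
Total addresses = 2^20 = 1048576
Usable = total - 2 (network and broadcast)
Usable hosts: 1048574


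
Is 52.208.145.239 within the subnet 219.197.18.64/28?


Subnet network: 219.197.18.64
Test IP AND mask: 52.208.145.224
No, 52.208.145.239 is not in 219.197.18.64/28


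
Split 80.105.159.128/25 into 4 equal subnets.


New prefix = 25 + 2 = 27
Each subnet has 32 addresses
  80.105.159.128/27
  80.105.159.160/27
  80.105.159.192/27
  80.105.159.224/27
Subnets: 80.105.159.128/27, 80.105.159.160/27, 80.105.159.192/27, 80.105.159.224/27


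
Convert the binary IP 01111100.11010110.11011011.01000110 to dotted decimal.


01111100 = 124
11010110 = 214
11011011 = 219
01000110 = 70
IP: 124.214.219.70


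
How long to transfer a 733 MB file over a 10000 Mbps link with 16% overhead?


Effective throughput = 10000 * (1 - 16/100) = 8400 Mbps
File size in Mb = 733 * 8 = 5864 Mb
Time = 5864 / 8400
Time = 0.6981 seconds


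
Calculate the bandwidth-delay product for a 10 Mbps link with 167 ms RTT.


BDP = bandwidth * RTT
= 10 Mbps * 167 ms
= 10 * 1e6 * 167 / 1000 bits
= 1670000 bits
= 208750 bytes
= 203.8574 KB
BDP = 1670000 bits (208750 bytes)


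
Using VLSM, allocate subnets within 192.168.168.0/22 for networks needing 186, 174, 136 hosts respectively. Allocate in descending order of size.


186 hosts -> /24 (254 usable): 192.168.168.0/24
174 hosts -> /24 (254 usable): 192.168.169.0/24
136 hosts -> /24 (254 usable): 192.168.170.0/24
Allocation: 192.168.168.0/24 (186 hosts, 254 usable); 192.168.169.0/24 (174 hosts, 254 usable); 192.168.170.0/24 (136 hosts, 254 usable)


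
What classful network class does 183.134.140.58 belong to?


First octet: 183
Binary: 10110111
10xxxxxx -> Class B (128-191)
Class B, default mask 255.255.0.0 (/16)


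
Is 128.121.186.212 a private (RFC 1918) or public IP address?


RFC 1918 private ranges:
  10.0.0.0/8 (10.0.0.0 - 10.255.255.255)
  172.16.0.0/12 (172.16.0.0 - 172.31.255.255)
  192.168.0.0/16 (192.168.0.0 - 192.168.255.255)
Public (not in any RFC 1918 range)


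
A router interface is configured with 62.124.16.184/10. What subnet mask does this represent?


/10 means 10 network bits, 22 host bits
Binary: 11111111110000000000000000000000
Mask: 255.192.0.0


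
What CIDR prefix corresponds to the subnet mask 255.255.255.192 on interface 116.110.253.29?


Binary: 11111111.11111111.11111111.11000000
Count leading 1s
Prefix: /26


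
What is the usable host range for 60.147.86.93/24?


Network: 60.147.86.0
Broadcast: 60.147.86.255
First usable = network + 1
Last usable = broadcast - 1
Range: 60.147.86.1 to 60.147.86.254


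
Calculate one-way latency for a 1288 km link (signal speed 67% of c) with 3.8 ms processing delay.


Speed = 0.67 * 3e5 km/s = 201000 km/s
Propagation delay = 1288 / 201000 = 0.0064 s = 6.408 ms
Processing delay = 3.8 ms
Total one-way latency = 10.208 ms


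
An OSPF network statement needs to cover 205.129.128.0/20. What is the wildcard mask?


Subnet mask: 255.255.240.0
Wildcard = 255.255.255.255 - subnet mask
255 - 255 = 0
255 - 255 = 0
255 - 240 = 15
255 - 0 = 255
Wildcard: 0.0.15.255


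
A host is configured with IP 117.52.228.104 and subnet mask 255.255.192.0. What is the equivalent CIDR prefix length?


Binary: 11111111.11111111.11000000.00000000
Count leading 1s
Prefix: /18


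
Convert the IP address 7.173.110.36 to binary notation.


7 = 00000111
173 = 10101101
110 = 01101110
36 = 00100100
Binary: 00000111.10101101.01101110.00100100


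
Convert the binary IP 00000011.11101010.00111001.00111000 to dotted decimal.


00000011 = 3
11101010 = 234
00111001 = 57
00111000 = 56
IP: 3.234.57.56


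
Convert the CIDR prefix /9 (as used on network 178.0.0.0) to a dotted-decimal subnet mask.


/9 means 9 network bits, 23 host bits
Binary: 11111111100000000000000000000000
Mask: 255.128.0.0


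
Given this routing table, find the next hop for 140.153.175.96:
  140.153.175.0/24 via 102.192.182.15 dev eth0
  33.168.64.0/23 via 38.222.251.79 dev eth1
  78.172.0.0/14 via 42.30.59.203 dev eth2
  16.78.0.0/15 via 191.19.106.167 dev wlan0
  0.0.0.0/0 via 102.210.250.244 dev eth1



Longest prefix match for 140.153.175.96:
  /24 140.153.175.0: MATCH
  /23 33.168.64.0: no
  /14 78.172.0.0: no
  /15 16.78.0.0: no
  /0 0.0.0.0: MATCH
Selected: next-hop 102.192.182.15 via eth0 (matched /24)


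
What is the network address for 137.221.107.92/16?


IP:   10001001.11011101.01101011.01011100
Mask: 11111111.11111111.00000000.00000000
AND operation:
Net:  10001001.11011101.00000000.00000000
Network: 137.221.0.0/16


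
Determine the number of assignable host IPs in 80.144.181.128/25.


Host bits = 32 - 25 = 7
Total addresses = 2^7 = 128
Usable = total - 2 (network and broadcast)
Usable hosts: 126


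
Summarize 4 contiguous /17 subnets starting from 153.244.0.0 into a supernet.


Original prefix: /17
Number of subnets: 4 = 2^2
New prefix = 17 - 2 = 15
Supernet: 153.244.0.0/15


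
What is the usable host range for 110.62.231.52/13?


Network: 110.56.0.0
Broadcast: 110.63.255.255
First usable = network + 1
Last usable = broadcast - 1
Range: 110.56.0.1 to 110.63.255.254


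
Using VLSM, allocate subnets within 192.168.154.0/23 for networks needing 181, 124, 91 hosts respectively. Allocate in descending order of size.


181 hosts -> /24 (254 usable): 192.168.154.0/24
124 hosts -> /25 (126 usable): 192.168.155.0/25
91 hosts -> /25 (126 usable): 192.168.155.128/25
Allocation: 192.168.154.0/24 (181 hosts, 254 usable); 192.168.155.0/25 (124 hosts, 126 usable); 192.168.155.128/25 (91 hosts, 126 usable)


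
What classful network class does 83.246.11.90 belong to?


First octet: 83
Binary: 01010011
0xxxxxxx -> Class A (1-126)
Class A, default mask 255.0.0.0 (/8)


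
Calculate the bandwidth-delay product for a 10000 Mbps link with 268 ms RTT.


BDP = bandwidth * RTT
= 10000 Mbps * 268 ms
= 10000 * 1e6 * 268 / 1000 bits
= 2680000000 bits
= 335000000 bytes
= 327148.4375 KB
BDP = 2680000000 bits (335000000 bytes)


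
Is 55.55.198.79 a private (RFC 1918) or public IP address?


RFC 1918 private ranges:
  10.0.0.0/8 (10.0.0.0 - 10.255.255.255)
  172.16.0.0/12 (172.16.0.0 - 172.31.255.255)
  192.168.0.0/16 (192.168.0.0 - 192.168.255.255)
Public (not in any RFC 1918 range)


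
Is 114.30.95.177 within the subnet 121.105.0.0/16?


Subnet network: 121.105.0.0
Test IP AND mask: 114.30.0.0
No, 114.30.95.177 is not in 121.105.0.0/16


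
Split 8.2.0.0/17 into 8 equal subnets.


New prefix = 17 + 3 = 20
Each subnet has 4096 addresses
  8.2.0.0/20
  8.2.16.0/20
  8.2.32.0/20
  8.2.48.0/20
  8.2.64.0/20
  8.2.80.0/20
  8.2.96.0/20
  8.2.112.0/20
Subnets: 8.2.0.0/20, 8.2.16.0/20, 8.2.32.0/20, 8.2.48.0/20, 8.2.64.0/20, 8.2.80.0/20, 8.2.96.0/20, 8.2.112.0/20


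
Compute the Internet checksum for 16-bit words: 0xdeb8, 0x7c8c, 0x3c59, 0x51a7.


Sum all words (with carry folding):
+ 0xdeb8 = 0xdeb8
+ 0x7c8c = 0x5b45
+ 0x3c59 = 0x979e
+ 0x51a7 = 0xe945
One's complement: ~0xe945
Checksum = 0x16ba


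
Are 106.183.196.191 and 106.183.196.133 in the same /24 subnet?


Mask: 255.255.255.0
106.183.196.191 AND mask = 106.183.196.0
106.183.196.133 AND mask = 106.183.196.0
Yes, same subnet (106.183.196.0)


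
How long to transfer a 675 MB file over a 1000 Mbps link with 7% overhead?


Effective throughput = 1000 * (1 - 7/100) = 930.0 Mbps
File size in Mb = 675 * 8 = 5400 Mb
Time = 5400 / 930.0
Time = 5.8065 seconds


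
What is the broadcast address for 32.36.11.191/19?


Network: 32.36.0.0/19
Host bits = 13
Set all host bits to 1:
Broadcast: 32.36.31.255


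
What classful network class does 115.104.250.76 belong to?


First octet: 115
Binary: 01110011
0xxxxxxx -> Class A (1-126)
Class A, default mask 255.0.0.0 (/8)


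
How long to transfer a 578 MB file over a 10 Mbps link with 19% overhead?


Effective throughput = 10 * (1 - 19/100) = 8.1 Mbps
File size in Mb = 578 * 8 = 4624 Mb
Time = 4624 / 8.1
Time = 570.8642 seconds


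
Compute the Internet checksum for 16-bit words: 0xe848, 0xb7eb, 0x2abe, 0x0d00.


Sum all words (with carry folding):
+ 0xe848 = 0xe848
+ 0xb7eb = 0xa034
+ 0x2abe = 0xcaf2
+ 0x0d00 = 0xd7f2
One's complement: ~0xd7f2
Checksum = 0x280d


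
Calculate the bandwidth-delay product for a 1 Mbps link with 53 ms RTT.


BDP = bandwidth * RTT
= 1 Mbps * 53 ms
= 1 * 1e6 * 53 / 1000 bits
= 53000 bits
= 6625 bytes
= 6.4697 KB
BDP = 53000 bits (6625 bytes)


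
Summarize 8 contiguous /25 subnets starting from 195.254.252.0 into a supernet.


Original prefix: /25
Number of subnets: 8 = 2^3
New prefix = 25 - 3 = 22
Supernet: 195.254.252.0/22


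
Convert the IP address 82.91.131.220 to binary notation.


82 = 01010010
91 = 01011011
131 = 10000011
220 = 11011100
Binary: 01010010.01011011.10000011.11011100


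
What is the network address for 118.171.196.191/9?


IP:   01110110.10101011.11000100.10111111
Mask: 11111111.10000000.00000000.00000000
AND operation:
Net:  01110110.10000000.00000000.00000000
Network: 118.128.0.0/9


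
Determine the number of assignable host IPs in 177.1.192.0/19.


Host bits = 32 - 19 = 13
Total addresses = 2^13 = 8192
Usable = total - 2 (network and broadcast)
Usable hosts: 8190


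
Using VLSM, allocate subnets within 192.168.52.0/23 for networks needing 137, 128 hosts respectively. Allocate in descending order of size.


137 hosts -> /24 (254 usable): 192.168.52.0/24
128 hosts -> /24 (254 usable): 192.168.53.0/24
Allocation: 192.168.52.0/24 (137 hosts, 254 usable); 192.168.53.0/24 (128 hosts, 254 usable)


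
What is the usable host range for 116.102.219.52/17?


Network: 116.102.128.0
Broadcast: 116.102.255.255
First usable = network + 1
Last usable = broadcast - 1
Range: 116.102.128.1 to 116.102.255.254


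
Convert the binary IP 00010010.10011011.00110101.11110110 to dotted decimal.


00010010 = 18
10011011 = 155
00110101 = 53
11110110 = 246
IP: 18.155.53.246


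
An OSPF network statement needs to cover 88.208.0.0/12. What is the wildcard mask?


Subnet mask: 255.240.0.0
Wildcard = 255.255.255.255 - subnet mask
255 - 255 = 0
255 - 240 = 15
255 - 0 = 255
255 - 0 = 255
Wildcard: 0.15.255.255


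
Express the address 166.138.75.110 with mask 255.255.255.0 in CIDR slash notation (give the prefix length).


Binary: 11111111.11111111.11111111.00000000
Count leading 1s
Prefix: /24


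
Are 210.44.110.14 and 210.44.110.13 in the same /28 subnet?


Mask: 255.255.255.240
210.44.110.14 AND mask = 210.44.110.0
210.44.110.13 AND mask = 210.44.110.0
Yes, same subnet (210.44.110.0)


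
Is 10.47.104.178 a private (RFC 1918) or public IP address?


RFC 1918 private ranges:
  10.0.0.0/8 (10.0.0.0 - 10.255.255.255)
  172.16.0.0/12 (172.16.0.0 - 172.31.255.255)
  192.168.0.0/16 (192.168.0.0 - 192.168.255.255)
Private (in 10.0.0.0/8)


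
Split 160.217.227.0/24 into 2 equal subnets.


New prefix = 24 + 1 = 25
Each subnet has 128 addresses
  160.217.227.0/25
  160.217.227.128/25
Subnets: 160.217.227.0/25, 160.217.227.128/25


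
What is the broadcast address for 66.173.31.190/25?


Network: 66.173.31.128/25
Host bits = 7
Set all host bits to 1:
Broadcast: 66.173.31.255


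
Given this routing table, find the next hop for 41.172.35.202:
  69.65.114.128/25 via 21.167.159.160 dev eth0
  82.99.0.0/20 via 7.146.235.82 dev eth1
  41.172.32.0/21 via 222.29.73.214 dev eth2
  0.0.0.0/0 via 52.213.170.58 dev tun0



Longest prefix match for 41.172.35.202:
  /25 69.65.114.128: no
  /20 82.99.0.0: no
  /21 41.172.32.0: MATCH
  /0 0.0.0.0: MATCH
Selected: next-hop 222.29.73.214 via eth2 (matched /21)


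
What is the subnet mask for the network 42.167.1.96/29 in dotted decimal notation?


/29 means 29 network bits, 3 host bits
Binary: 11111111111111111111111111111000
Mask: 255.255.255.248


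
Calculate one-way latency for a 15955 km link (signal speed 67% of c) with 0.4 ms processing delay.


Speed = 0.67 * 3e5 km/s = 201000 km/s
Propagation delay = 15955 / 201000 = 0.0794 s = 79.3781 ms
Processing delay = 0.4 ms
Total one-way latency = 79.7781 ms


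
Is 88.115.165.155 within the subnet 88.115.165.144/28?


Subnet network: 88.115.165.144
Test IP AND mask: 88.115.165.144
Yes, 88.115.165.155 is in 88.115.165.144/28


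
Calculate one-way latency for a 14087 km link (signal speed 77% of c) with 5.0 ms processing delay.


Speed = 0.77 * 3e5 km/s = 231000 km/s
Propagation delay = 14087 / 231000 = 0.061 s = 60.9827 ms
Processing delay = 5.0 ms
Total one-way latency = 65.9827 ms


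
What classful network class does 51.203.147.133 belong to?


First octet: 51
Binary: 00110011
0xxxxxxx -> Class A (1-126)
Class A, default mask 255.0.0.0 (/8)


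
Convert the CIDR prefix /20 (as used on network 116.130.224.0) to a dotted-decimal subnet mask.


/20 means 20 network bits, 12 host bits
Binary: 11111111111111111111000000000000
Mask: 255.255.240.0


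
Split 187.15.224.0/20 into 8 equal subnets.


New prefix = 20 + 3 = 23
Each subnet has 512 addresses
  187.15.224.0/23
  187.15.226.0/23
  187.15.228.0/23
  187.15.230.0/23
  187.15.232.0/23
  187.15.234.0/23
  187.15.236.0/23
  187.15.238.0/23
Subnets: 187.15.224.0/23, 187.15.226.0/23, 187.15.228.0/23, 187.15.230.0/23, 187.15.232.0/23, 187.15.234.0/23, 187.15.236.0/23, 187.15.238.0/23


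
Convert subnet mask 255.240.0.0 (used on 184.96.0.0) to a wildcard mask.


Subnet mask: 255.240.0.0
Wildcard = 255.255.255.255 - subnet mask
255 - 255 = 0
255 - 240 = 15
255 - 0 = 255
255 - 0 = 255
Wildcard: 0.15.255.255


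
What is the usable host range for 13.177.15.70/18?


Network: 13.177.0.0
Broadcast: 13.177.63.255
First usable = network + 1
Last usable = broadcast - 1
Range: 13.177.0.1 to 13.177.63.254


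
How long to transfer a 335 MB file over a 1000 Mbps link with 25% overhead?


Effective throughput = 1000 * (1 - 25/100) = 750 Mbps
File size in Mb = 335 * 8 = 2680 Mb
Time = 2680 / 750
Time = 3.5733 seconds


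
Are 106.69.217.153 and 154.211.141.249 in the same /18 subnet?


Mask: 255.255.192.0
106.69.217.153 AND mask = 106.69.192.0
154.211.141.249 AND mask = 154.211.128.0
No, different subnets (106.69.192.0 vs 154.211.128.0)


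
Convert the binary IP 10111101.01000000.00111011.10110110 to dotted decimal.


10111101 = 189
01000000 = 64
00111011 = 59
10110110 = 182
IP: 189.64.59.182


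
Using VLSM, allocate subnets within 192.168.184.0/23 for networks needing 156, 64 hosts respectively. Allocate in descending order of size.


156 hosts -> /24 (254 usable): 192.168.184.0/24
64 hosts -> /25 (126 usable): 192.168.185.0/25
Allocation: 192.168.184.0/24 (156 hosts, 254 usable); 192.168.185.0/25 (64 hosts, 126 usable)


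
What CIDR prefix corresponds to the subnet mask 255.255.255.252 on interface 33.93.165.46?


Binary: 11111111.11111111.11111111.11111100
Count leading 1s
Prefix: /30


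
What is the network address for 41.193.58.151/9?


IP:   00101001.11000001.00111010.10010111
Mask: 11111111.10000000.00000000.00000000
AND operation:
Net:  00101001.10000000.00000000.00000000
Network: 41.128.0.0/9


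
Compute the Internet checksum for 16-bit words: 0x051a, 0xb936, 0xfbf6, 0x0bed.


Sum all words (with carry folding):
+ 0x051a = 0x051a
+ 0xb936 = 0xbe50
+ 0xfbf6 = 0xba47
+ 0x0bed = 0xc634
One's complement: ~0xc634
Checksum = 0x39cb


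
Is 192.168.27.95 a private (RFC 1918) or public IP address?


RFC 1918 private ranges:
  10.0.0.0/8 (10.0.0.0 - 10.255.255.255)
  172.16.0.0/12 (172.16.0.0 - 172.31.255.255)
  192.168.0.0/16 (192.168.0.0 - 192.168.255.255)
Private (in 192.168.0.0/16)


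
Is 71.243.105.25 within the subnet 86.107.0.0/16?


Subnet network: 86.107.0.0
Test IP AND mask: 71.243.0.0
No, 71.243.105.25 is not in 86.107.0.0/16


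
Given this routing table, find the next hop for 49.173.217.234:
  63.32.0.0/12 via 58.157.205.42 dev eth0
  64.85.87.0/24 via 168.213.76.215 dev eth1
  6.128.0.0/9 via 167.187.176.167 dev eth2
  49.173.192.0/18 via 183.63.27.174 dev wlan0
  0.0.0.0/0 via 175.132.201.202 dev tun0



Longest prefix match for 49.173.217.234:
  /12 63.32.0.0: no
  /24 64.85.87.0: no
  /9 6.128.0.0: no
  /18 49.173.192.0: MATCH
  /0 0.0.0.0: MATCH
Selected: next-hop 183.63.27.174 via wlan0 (matched /18)


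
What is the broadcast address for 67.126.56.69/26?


Network: 67.126.56.64/26
Host bits = 6
Set all host bits to 1:
Broadcast: 67.126.56.127


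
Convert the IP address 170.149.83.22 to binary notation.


170 = 10101010
149 = 10010101
83 = 01010011
22 = 00010110
Binary: 10101010.10010101.01010011.00010110


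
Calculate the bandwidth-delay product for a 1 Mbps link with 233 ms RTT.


BDP = bandwidth * RTT
= 1 Mbps * 233 ms
= 1 * 1e6 * 233 / 1000 bits
= 233000 bits
= 29125 bytes
= 28.4424 KB
BDP = 233000 bits (29125 bytes)


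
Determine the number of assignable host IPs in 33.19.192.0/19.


Host bits = 32 - 19 = 13
Total addresses = 2^13 = 8192
Usable = total - 2 (network and broadcast)
Usable hosts: 8190


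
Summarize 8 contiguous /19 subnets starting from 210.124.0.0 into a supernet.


Original prefix: /19
Number of subnets: 8 = 2^3
New prefix = 19 - 3 = 16
Supernet: 210.124.0.0/16


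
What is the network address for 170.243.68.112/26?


IP:   10101010.11110011.01000100.01110000
Mask: 11111111.11111111.11111111.11000000
AND operation:
Net:  10101010.11110011.01000100.01000000
Network: 170.243.68.64/26


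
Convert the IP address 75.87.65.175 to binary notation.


75 = 01001011
87 = 01010111
65 = 01000001
175 = 10101111
Binary: 01001011.01010111.01000001.10101111


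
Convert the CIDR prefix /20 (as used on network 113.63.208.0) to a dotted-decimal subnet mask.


/20 means 20 network bits, 12 host bits
Binary: 11111111111111111111000000000000
Mask: 255.255.240.0


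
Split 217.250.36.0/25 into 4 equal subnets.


New prefix = 25 + 2 = 27
Each subnet has 32 addresses
  217.250.36.0/27
  217.250.36.32/27
  217.250.36.64/27
  217.250.36.96/27
Subnets: 217.250.36.0/27, 217.250.36.32/27, 217.250.36.64/27, 217.250.36.96/27


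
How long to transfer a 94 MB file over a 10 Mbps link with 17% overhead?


Effective throughput = 10 * (1 - 17/100) = 8.3 Mbps
File size in Mb = 94 * 8 = 752 Mb
Time = 752 / 8.3
Time = 90.6024 seconds


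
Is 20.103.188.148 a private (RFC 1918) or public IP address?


RFC 1918 private ranges:
  10.0.0.0/8 (10.0.0.0 - 10.255.255.255)
  172.16.0.0/12 (172.16.0.0 - 172.31.255.255)
  192.168.0.0/16 (192.168.0.0 - 192.168.255.255)
Public (not in any RFC 1918 range)


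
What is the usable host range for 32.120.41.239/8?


Network: 32.0.0.0
Broadcast: 32.255.255.255
First usable = network + 1
Last usable = broadcast - 1
Range: 32.0.0.1 to 32.255.255.254


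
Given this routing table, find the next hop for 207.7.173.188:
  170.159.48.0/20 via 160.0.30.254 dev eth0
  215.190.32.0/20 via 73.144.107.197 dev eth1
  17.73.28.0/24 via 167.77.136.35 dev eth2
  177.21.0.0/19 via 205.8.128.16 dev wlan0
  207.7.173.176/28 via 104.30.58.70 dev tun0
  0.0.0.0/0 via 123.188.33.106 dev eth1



Longest prefix match for 207.7.173.188:
  /20 170.159.48.0: no
  /20 215.190.32.0: no
  /24 17.73.28.0: no
  /19 177.21.0.0: no
  /28 207.7.173.176: MATCH
  /0 0.0.0.0: MATCH
Selected: next-hop 104.30.58.70 via tun0 (matched /28)


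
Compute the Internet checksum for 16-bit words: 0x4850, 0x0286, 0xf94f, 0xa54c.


Sum all words (with carry folding):
+ 0x4850 = 0x4850
+ 0x0286 = 0x4ad6
+ 0xf94f = 0x4426
+ 0xa54c = 0xe972
One's complement: ~0xe972
Checksum = 0x168d


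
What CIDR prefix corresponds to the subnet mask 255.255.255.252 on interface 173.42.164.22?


Binary: 11111111.11111111.11111111.11111100
Count leading 1s
Prefix: /30


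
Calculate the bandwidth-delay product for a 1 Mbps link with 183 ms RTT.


BDP = bandwidth * RTT
= 1 Mbps * 183 ms
= 1 * 1e6 * 183 / 1000 bits
= 183000 bits
= 22875 bytes
= 22.3389 KB
BDP = 183000 bits (22875 bytes)


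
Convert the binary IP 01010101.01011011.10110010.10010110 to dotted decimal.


01010101 = 85
01011011 = 91
10110010 = 178
10010110 = 150
IP: 85.91.178.150


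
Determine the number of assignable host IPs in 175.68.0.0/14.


Host bits = 32 - 14 = 18
Total addresses = 2^18 = 262144
Usable = total - 2 (network and broadcast)
Usable hosts: 262142


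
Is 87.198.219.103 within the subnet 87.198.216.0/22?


Subnet network: 87.198.216.0
Test IP AND mask: 87.198.216.0
Yes, 87.198.219.103 is in 87.198.216.0/22


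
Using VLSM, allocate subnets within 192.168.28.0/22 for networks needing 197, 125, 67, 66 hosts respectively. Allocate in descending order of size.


197 hosts -> /24 (254 usable): 192.168.28.0/24
125 hosts -> /25 (126 usable): 192.168.29.0/25
67 hosts -> /25 (126 usable): 192.168.29.128/25
66 hosts -> /25 (126 usable): 192.168.30.0/25
Allocation: 192.168.28.0/24 (197 hosts, 254 usable); 192.168.29.0/25 (125 hosts, 126 usable); 192.168.29.128/25 (67 hosts, 126 usable); 192.168.30.0/25 (66 hosts, 126 usable)


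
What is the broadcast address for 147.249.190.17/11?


Network: 147.224.0.0/11
Host bits = 21
Set all host bits to 1:
Broadcast: 147.255.255.255


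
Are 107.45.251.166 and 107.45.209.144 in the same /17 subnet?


Mask: 255.255.128.0
107.45.251.166 AND mask = 107.45.128.0
107.45.209.144 AND mask = 107.45.128.0
Yes, same subnet (107.45.128.0)


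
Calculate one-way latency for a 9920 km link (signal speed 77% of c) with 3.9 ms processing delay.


Speed = 0.77 * 3e5 km/s = 231000 km/s
Propagation delay = 9920 / 231000 = 0.0429 s = 42.9437 ms
Processing delay = 3.9 ms
Total one-way latency = 46.8437 ms


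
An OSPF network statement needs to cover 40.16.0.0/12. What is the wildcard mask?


Subnet mask: 255.240.0.0
Wildcard = 255.255.255.255 - subnet mask
255 - 255 = 0
255 - 240 = 15
255 - 0 = 255
255 - 0 = 255
Wildcard: 0.15.255.255


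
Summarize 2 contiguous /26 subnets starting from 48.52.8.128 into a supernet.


Original prefix: /26
Number of subnets: 2 = 2^1
New prefix = 26 - 1 = 25
Supernet: 48.52.8.128/25


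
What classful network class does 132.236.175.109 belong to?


First octet: 132
Binary: 10000100
10xxxxxx -> Class B (128-191)
Class B, default mask 255.255.0.0 (/16)


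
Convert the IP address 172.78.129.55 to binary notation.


172 = 10101100
78 = 01001110
129 = 10000001
55 = 00110111
Binary: 10101100.01001110.10000001.00110111


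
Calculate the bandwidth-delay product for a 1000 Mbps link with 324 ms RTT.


BDP = bandwidth * RTT
= 1000 Mbps * 324 ms
= 1000 * 1e6 * 324 / 1000 bits
= 324000000 bits
= 40500000 bytes
= 39550.7812 KB
BDP = 324000000 bits (40500000 bytes)


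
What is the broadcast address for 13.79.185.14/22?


Network: 13.79.184.0/22
Host bits = 10
Set all host bits to 1:
Broadcast: 13.79.187.255


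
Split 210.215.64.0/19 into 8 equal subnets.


New prefix = 19 + 3 = 22
Each subnet has 1024 addresses
  210.215.64.0/22
  210.215.68.0/22
  210.215.72.0/22
  210.215.76.0/22
  210.215.80.0/22
  210.215.84.0/22
  210.215.88.0/22
  210.215.92.0/22
Subnets: 210.215.64.0/22, 210.215.68.0/22, 210.215.72.0/22, 210.215.76.0/22, 210.215.80.0/22, 210.215.84.0/22, 210.215.88.0/22, 210.215.92.0/22


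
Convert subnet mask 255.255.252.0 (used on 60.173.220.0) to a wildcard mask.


Subnet mask: 255.255.252.0
Wildcard = 255.255.255.255 - subnet mask
255 - 255 = 0
255 - 255 = 0
255 - 252 = 3
255 - 0 = 255
Wildcard: 0.0.3.255


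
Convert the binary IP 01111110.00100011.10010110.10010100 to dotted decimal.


01111110 = 126
00100011 = 35
10010110 = 150
10010100 = 148
IP: 126.35.150.148


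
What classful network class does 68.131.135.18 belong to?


First octet: 68
Binary: 01000100
0xxxxxxx -> Class A (1-126)
Class A, default mask 255.0.0.0 (/8)


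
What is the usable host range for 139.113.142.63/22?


Network: 139.113.140.0
Broadcast: 139.113.143.255
First usable = network + 1
Last usable = broadcast - 1
Range: 139.113.140.1 to 139.113.143.254


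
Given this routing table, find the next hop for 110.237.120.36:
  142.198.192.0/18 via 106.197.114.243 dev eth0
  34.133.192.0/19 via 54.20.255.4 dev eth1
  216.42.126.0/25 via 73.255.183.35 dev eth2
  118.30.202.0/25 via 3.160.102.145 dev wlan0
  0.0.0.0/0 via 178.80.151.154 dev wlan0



Longest prefix match for 110.237.120.36:
  /18 142.198.192.0: no
  /19 34.133.192.0: no
  /25 216.42.126.0: no
  /25 118.30.202.0: no
  /0 0.0.0.0: MATCH
Selected: next-hop 178.80.151.154 via wlan0 (matched /0)


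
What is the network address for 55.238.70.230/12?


IP:   00110111.11101110.01000110.11100110
Mask: 11111111.11110000.00000000.00000000
AND operation:
Net:  00110111.11100000.00000000.00000000
Network: 55.224.0.0/12


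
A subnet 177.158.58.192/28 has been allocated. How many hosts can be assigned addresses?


Host bits = 32 - 28 = 4
Total addresses = 2^4 = 16
Usable = total - 2 (network and broadcast)
Usable hosts: 14


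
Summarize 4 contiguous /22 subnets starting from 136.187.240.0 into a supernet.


Original prefix: /22
Number of subnets: 4 = 2^2
New prefix = 22 - 2 = 20
Supernet: 136.187.240.0/20


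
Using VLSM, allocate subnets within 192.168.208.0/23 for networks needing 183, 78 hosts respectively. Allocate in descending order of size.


183 hosts -> /24 (254 usable): 192.168.208.0/24
78 hosts -> /25 (126 usable): 192.168.209.0/25
Allocation: 192.168.208.0/24 (183 hosts, 254 usable); 192.168.209.0/25 (78 hosts, 126 usable)


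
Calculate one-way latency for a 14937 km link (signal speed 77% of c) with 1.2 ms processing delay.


Speed = 0.77 * 3e5 km/s = 231000 km/s
Propagation delay = 14937 / 231000 = 0.0647 s = 64.6623 ms
Processing delay = 1.2 ms
Total one-way latency = 65.8623 ms


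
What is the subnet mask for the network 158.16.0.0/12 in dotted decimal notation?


/12 means 12 network bits, 20 host bits
Binary: 11111111111100000000000000000000
Mask: 255.240.0.0


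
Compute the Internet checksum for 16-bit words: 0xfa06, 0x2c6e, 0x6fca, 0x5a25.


Sum all words (with carry folding):
+ 0xfa06 = 0xfa06
+ 0x2c6e = 0x2675
+ 0x6fca = 0x963f
+ 0x5a25 = 0xf064
One's complement: ~0xf064
Checksum = 0x0f9b


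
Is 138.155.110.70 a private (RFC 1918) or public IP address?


RFC 1918 private ranges:
  10.0.0.0/8 (10.0.0.0 - 10.255.255.255)
  172.16.0.0/12 (172.16.0.0 - 172.31.255.255)
  192.168.0.0/16 (192.168.0.0 - 192.168.255.255)
Public (not in any RFC 1918 range)


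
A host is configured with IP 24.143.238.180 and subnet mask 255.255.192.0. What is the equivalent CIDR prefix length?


Binary: 11111111.11111111.11000000.00000000
Count leading 1s
Prefix: /18


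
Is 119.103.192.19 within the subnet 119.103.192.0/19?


Subnet network: 119.103.192.0
Test IP AND mask: 119.103.192.0
Yes, 119.103.192.19 is in 119.103.192.0/19


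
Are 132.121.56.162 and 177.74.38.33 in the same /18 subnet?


Mask: 255.255.192.0
132.121.56.162 AND mask = 132.121.0.0
177.74.38.33 AND mask = 177.74.0.0
No, different subnets (132.121.0.0 vs 177.74.0.0)


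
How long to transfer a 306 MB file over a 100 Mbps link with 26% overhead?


Effective throughput = 100 * (1 - 26/100) = 74 Mbps
File size in Mb = 306 * 8 = 2448 Mb
Time = 2448 / 74
Time = 33.0811 seconds


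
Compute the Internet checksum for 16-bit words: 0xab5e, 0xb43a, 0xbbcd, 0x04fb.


Sum all words (with carry folding):
+ 0xab5e = 0xab5e
+ 0xb43a = 0x5f99
+ 0xbbcd = 0x1b67
+ 0x04fb = 0x2062
One's complement: ~0x2062
Checksum = 0xdf9d


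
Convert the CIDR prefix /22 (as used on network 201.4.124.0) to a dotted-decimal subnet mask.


/22 means 22 network bits, 10 host bits
Binary: 11111111111111111111110000000000
Mask: 255.255.252.0


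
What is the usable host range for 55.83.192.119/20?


Network: 55.83.192.0
Broadcast: 55.83.207.255
First usable = network + 1
Last usable = broadcast - 1
Range: 55.83.192.1 to 55.83.207.254


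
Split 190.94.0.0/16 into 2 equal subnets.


New prefix = 16 + 1 = 17
Each subnet has 32768 addresses
  190.94.0.0/17
  190.94.128.0/17
Subnets: 190.94.0.0/17, 190.94.128.0/17


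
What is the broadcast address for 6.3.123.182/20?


Network: 6.3.112.0/20
Host bits = 12
Set all host bits to 1:
Broadcast: 6.3.127.255


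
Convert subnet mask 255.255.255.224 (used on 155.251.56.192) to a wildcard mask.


Subnet mask: 255.255.255.224
Wildcard = 255.255.255.255 - subnet mask
255 - 255 = 0
255 - 255 = 0
255 - 255 = 0
255 - 224 = 31
Wildcard: 0.0.0.31


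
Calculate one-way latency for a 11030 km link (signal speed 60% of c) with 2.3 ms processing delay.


Speed = 0.6 * 3e5 km/s = 180000 km/s
Propagation delay = 11030 / 180000 = 0.0613 s = 61.2778 ms
Processing delay = 2.3 ms
Total one-way latency = 63.5778 ms


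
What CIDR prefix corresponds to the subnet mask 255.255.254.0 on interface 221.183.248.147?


Binary: 11111111.11111111.11111110.00000000
Count leading 1s
Prefix: /23


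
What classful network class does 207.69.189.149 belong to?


First octet: 207
Binary: 11001111
110xxxxx -> Class C (192-223)
Class C, default mask 255.255.255.0 (/24)


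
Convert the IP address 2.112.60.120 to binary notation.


2 = 00000010
112 = 01110000
60 = 00111100
120 = 01111000
Binary: 00000010.01110000.00111100.01111000


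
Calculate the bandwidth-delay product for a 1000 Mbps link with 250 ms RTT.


BDP = bandwidth * RTT
= 1000 Mbps * 250 ms
= 1000 * 1e6 * 250 / 1000 bits
= 250000000 bits
= 31250000 bytes
= 30517.5781 KB
BDP = 250000000 bits (31250000 bytes)
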